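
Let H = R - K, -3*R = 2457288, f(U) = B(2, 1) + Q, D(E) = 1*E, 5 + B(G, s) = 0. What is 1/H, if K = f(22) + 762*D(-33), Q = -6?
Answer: -1/793939 ≈ -1.2595e-6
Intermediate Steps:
B(G, s) = -5 (B(G, s) = -5 + 0 = -5)
D(E) = E
f(U) = -11 (f(U) = -5 - 6 = -11)
R = -819096 (R = -⅓*2457288 = -819096)
K = -25157 (K = -11 + 762*(-33) = -11 - 25146 = -25157)
H = -793939 (H = -819096 - 1*(-25157) = -819096 + 25157 = -793939)
1/H = 1/(-793939) = -1/793939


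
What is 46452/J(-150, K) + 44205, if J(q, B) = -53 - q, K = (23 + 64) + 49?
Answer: 4334337/97 ≈ 44684.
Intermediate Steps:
K = 136 (K = 87 + 49 = 136)
46452/J(-150, K) + 44205 = 46452/(-53 - 1*(-150)) + 44205 = 46452/(-53 + 150) + 44205 = 46452/97 + 44205 = 4334337/97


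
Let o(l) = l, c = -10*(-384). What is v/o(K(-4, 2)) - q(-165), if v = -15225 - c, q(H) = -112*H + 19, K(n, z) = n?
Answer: -54931/4 ≈ -13733.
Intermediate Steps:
q(H) = 19 - 112*H
c = 3840
v = -19065 (v = -15225 - 1*3840 = -15225 - 3840 = -19065)
v/o(K(-4, 2)) - q(-165) = -19065/(-4) - (19 - 112*(-165)) = -19065*(-¼) - (19 + 18480) = 19065/4 - 1*18499 = 19065/4 - 18499 = -54931/4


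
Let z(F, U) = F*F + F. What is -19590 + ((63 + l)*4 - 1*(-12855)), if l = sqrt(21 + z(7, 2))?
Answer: -6483 + 4*sqrt(77) ≈ -6447.9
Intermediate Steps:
z(F, U) = F + F**2 (z(F, U) = F**2 + F = F + F**2)
l = sqrt(77) (l = sqrt(21 + 7*(1 + 7)) = sqrt(21 + 7*8) = sqrt(21 + 56) = sqrt(77) ≈ 8.7750)
-19590 + ((63 + l)*4 - 1*(-12855)) = -19590 + ((63 + sqrt(77))*4 - 1*(-12855)) = -19590 + ((252 + 4*sqrt(77)) + 12855) = -19590 + (13107 + 4*sqrt(77)) = -6483 + 4*sqrt(77)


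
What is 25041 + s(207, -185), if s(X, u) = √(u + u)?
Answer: 25041 + I*√370 ≈ 25041.0 + 19.235*I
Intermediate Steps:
s(X, u) = √2*√u (s(X, u) = √(2*u) = √2*√u)
25041 + s(207, -185) = 25041 + √2*√(-185) = 25041 + √2*(I*√185) = 25041 + I*√370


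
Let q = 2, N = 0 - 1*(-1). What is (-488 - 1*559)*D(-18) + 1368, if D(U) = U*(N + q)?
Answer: 57906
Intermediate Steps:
N = 1 (N = 0 + 1 = 1)
D(U) = 3*U (D(U) = U*(1 + 2) = U*3 = 3*U)
(-488 - 1*559)*D(-18) + 1368 = (-488 - 1*559)*(3*(-18)) + 1368 = (-488 - 559)*(-54) + 1368 = -1047*(-54) + 1368 = 56538 + 1368 = 57906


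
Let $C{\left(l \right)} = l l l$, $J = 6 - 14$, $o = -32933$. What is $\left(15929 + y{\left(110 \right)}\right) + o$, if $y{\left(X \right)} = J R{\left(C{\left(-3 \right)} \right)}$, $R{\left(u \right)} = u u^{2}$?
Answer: $140460$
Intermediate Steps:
$J = -8$
$C{\left(l \right)} = l^{3}$ ($C{\left(l \right)} = l^{2} l = l^{3}$)
$R{\left(u \right)} = u^{3}$
$y{\left(X \right)} = 157464$ ($y{\left(X \right)} = - 8 \left(\left(-3\right)^{3}\right)^{3} = - 8 \left(-27\right)^{3} = \left(-8\right) \left(-19683\right) = 157464$)
$\left(15929 + y{\left(110 \right)}\right) + o = \left(15929 + 157464\right) - 32933 = 173393 - 32933 = 140460$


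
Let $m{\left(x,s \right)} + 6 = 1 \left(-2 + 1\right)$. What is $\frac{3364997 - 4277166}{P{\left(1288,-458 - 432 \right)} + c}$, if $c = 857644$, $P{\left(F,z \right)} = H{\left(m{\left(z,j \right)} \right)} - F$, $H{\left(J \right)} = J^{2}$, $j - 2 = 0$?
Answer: $- \frac{912169}{856405} \approx -1.0651$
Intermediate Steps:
$j = 2$ ($j = 2 + 0 = 2$)
$m{\left(x,s \right)} = -7$ ($m{\left(x,s \right)} = -6 + 1 \left(-2 + 1\right) = -6 + 1 \left(-1\right) = -6 - 1 = -7$)
$P{\left(F,z \right)} = 49 - F$ ($P{\left(F,z \right)} = \left(-7\right)^{2} - F = 49 - F$)
$\frac{3364997 - 4277166}{P{\left(1288,-458 - 432 \right)} + c} = \frac{3364997 - 4277166}{\left(49 - 1288\right) + 857644} = - \frac{912169}{\left(49 - 1288\right) + 857644} = - \frac{912169}{-1239 + 857644} = - \frac{912169}{856405}$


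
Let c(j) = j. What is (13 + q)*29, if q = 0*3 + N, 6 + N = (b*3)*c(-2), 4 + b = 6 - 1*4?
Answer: 551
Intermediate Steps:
b = -2 (b = -4 + (6 - 1*4) = -4 + (6 - 4) = -4 + 2 = -2)
N = 6 (N = -6 - 2*3*(-2) = -6 - 6*(-2) = -6 + 12 = 6)
q = 6 (q = 0*3 + 6 = 0 + 6 = 6)
(13 + q)*29 = (13 + 6)*29 = 19*29 = 551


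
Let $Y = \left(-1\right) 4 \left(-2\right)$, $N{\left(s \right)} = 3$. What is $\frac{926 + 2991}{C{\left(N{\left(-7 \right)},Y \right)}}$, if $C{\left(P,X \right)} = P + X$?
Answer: $\frac{3917}{11} \approx 356.09$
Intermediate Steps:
$Y = 8$ ($Y = \left(-4\right) \left(-2\right) = 8$)
$\frac{926 + 2991}{C{\left(N{\left(-7 \right)},Y \right)}} = \frac{926 + 2991}{3 + 8} = \frac{3917}{11}$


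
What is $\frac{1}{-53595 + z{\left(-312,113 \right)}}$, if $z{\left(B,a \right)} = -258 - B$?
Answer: $- \frac{1}{53541} \approx -1.8677 \cdot 10^{-5}$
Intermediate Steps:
$\frac{1}{-53595 + z{\left(-312,113 \right)}} = \frac{1}{-53595 - -54} = \frac{1}{-53595 + \left(-258 + 312\right)} = \frac{1}{-53595 + 54} = \frac{1}{-53541} = - \frac{1}{53541}$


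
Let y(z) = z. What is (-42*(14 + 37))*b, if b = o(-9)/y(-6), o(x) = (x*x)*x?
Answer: -260253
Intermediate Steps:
o(x) = x³ (o(x) = x²*x = x³)
b = 243/2 (b = (-9)³/(-6) = -729*(-⅙) = 243/2 ≈ 121.50)
(-42*(14 + 37))*b = -42*(14 + 37)*(243/2) = -42*51*(243/2) = -2142*243/2 = -260253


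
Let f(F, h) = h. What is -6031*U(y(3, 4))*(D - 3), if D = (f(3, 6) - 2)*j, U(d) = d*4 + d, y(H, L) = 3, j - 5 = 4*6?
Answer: -10222545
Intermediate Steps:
j = 29 (j = 5 + 4*6 = 5 + 24 = 29)
U(d) = 5*d (U(d) = 4*d + d = 5*d)
D = 116 (D = (6 - 2)*29 = 4*29 = 116)
-6031*U(y(3, 4))*(D - 3) = -6031*5*3*(116 - 3) = -90465*113 = -6031*1695 = -10222545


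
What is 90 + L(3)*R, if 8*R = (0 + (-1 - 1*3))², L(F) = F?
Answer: 96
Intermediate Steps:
R = 2 (R = (0 + (-1 - 1*3))²/8 = (0 + (-1 - 3))²/8 = (0 - 4)²/8 = (⅛)*(-4)² = (⅛)*16 = 2)
90 + L(3)*R = 90 + 3*2 = 90 + 6 = 96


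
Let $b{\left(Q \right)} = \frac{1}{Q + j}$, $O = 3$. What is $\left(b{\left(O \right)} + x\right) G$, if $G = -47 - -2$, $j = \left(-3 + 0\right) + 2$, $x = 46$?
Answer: $- \frac{4185}{2} \approx -2092.5$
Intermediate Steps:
$j = -1$ ($j = -3 + 2 = -1$)
$b{\left(Q \right)} = \frac{1}{-1 + Q}$ ($b{\left(Q \right)} = \frac{1}{Q - 1} = \frac{1}{-1 + Q}$)
$G = -45$ ($G = -47 + 2 = -45$)
$\left(b{\left(O \right)} + x\right) G = \left(\frac{1}{-1 + 3} + 46\right) \left(-45\right) = \left(\frac{1}{2} + 46\right) \left(-45\right) = \frac{93}{2} \left(-45\right) = - \frac{4185}{2}$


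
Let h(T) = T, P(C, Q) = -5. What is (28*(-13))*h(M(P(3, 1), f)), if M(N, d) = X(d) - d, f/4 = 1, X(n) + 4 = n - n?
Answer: 2912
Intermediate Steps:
X(n) = -4 (X(n) = -4 + (n - n) = -4 + 0 = -4)
f = 4 (f = 4*1 = 4)
M(N, d) = -4 - d
(28*(-13))*h(M(P(3, 1), f)) = (28*(-13))*(-4 - 1*4) = -364*(-4 - 4) = -364*(-8) = 2912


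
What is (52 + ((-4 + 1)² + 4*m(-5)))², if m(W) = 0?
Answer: 3721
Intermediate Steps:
(52 + ((-4 + 1)² + 4*m(-5)))² = (52 + ((-4 + 1)² + 4*0))² = (52 + ((-3)² + 0))² = (52 + (9 + 0))² = (52 + 9)² = 61² = 3721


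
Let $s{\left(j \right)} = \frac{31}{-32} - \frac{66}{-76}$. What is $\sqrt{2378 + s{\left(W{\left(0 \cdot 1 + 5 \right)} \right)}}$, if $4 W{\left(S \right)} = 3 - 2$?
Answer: $\frac{\sqrt{54938994}}{152} \approx 48.764$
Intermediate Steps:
$W{\left(S \right)} = \frac{1}{4}$ ($W{\left(S \right)} = \frac{3 - 2}{4} = \frac{1}{4} \cdot 1 = \frac{1}{4}$)
$s{\left(j \right)} = - \frac{61}{608}$ ($s{\left(j \right)} = 31 \left(- \frac{1}{32}\right) - - \frac{33}{38} = - \frac{31}{32} + \frac{33}{38} = - \frac{61}{608}$)
$\sqrt{2378 + s{\left(W{\left(0 \cdot 1 + 5 \right)} \right)}} = \sqrt{2378 - \frac{61}{608}} = \sqrt{\frac{1445763}{608}} = \frac{\sqrt{54938994}}{152}$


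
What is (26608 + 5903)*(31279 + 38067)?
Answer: 2254507806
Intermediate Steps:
(26608 + 5903)*(31279 + 38067) = 32511*69346 = 2254507806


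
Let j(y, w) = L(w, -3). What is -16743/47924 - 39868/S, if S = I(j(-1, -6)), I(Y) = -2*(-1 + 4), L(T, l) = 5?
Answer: 955266787/143772 ≈ 6644.3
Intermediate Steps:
j(y, w) = 5
I(Y) = -6 (I(Y) = -2*3 = -6)
S = -6
-16743/47924 - 39868/S = -16743/47924 - 39868/(-6) = -16743*1/47924 - 39868*(-⅙) = -16743/47924 + 19934/3 = 955266787/143772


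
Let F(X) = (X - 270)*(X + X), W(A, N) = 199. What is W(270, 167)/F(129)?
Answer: -199/36378 ≈ -0.0054703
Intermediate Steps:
F(X) = 2*X*(-270 + X) (F(X) = (-270 + X)*(2*X) = 2*X*(-270 + X))
W(270, 167)/F(129) = 199/((2*129*(-270 + 129))) = 199/((2*129*(-141))) = 199/(-36378) = 199*(-1/36378) = -199/36378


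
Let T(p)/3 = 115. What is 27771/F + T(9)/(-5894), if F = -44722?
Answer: -44777841/65897867 ≈ -0.67950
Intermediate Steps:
T(p) = 345 (T(p) = 3*115 = 345)
27771/F + T(9)/(-5894) = 27771/(-44722) + 345/(-5894) = 27771*(-1/44722) + 345*(-1/5894) = -27771/44722 - 345/5894 = -44777841/65897867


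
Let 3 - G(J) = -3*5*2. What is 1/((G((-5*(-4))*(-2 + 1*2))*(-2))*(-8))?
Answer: 1/528 ≈ 0.0018939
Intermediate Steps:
G(J) = 33 (G(J) = 3 - (-3*5)*2 = 3 - (-15)*2 = 3 - 1*(-30) = 3 + 30 = 33)
1/((G((-5*(-4))*(-2 + 1*2))*(-2))*(-8)) = 1/((33*(-2))*(-8)) = 1/(-66*(-8)) = 1/528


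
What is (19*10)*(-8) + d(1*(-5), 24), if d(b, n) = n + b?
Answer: -1501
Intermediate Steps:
d(b, n) = b + n
(19*10)*(-8) + d(1*(-5), 24) = (19*10)*(-8) + (1*(-5) + 24) = 190*(-8) + (-5 + 24) = -1520 + 19 = -1501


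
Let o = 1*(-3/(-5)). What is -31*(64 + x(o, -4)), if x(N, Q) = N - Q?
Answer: -10633/5 ≈ -2126.6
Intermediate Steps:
o = ⅗ (o = 1*(-3*(-⅕)) = 1*(⅗) = ⅗ ≈ 0.60000)
-31*(64 + x(o, -4)) = -31*(64 + (⅗ - 1*(-4))) = -31*(64 + (⅗ + 4)) = -31*(64 + 23/5) = -31*343/5 = -10633/5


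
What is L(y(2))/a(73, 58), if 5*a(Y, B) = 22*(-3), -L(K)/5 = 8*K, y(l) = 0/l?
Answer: 0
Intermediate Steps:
y(l) = 0
L(K) = -40*K
a(Y, B) = -66/5 (a(Y, B) = (22*(-3))/5 = (1/5)*(-66) = -66/5)
L(y(2))/a(73, 58) = (-40*0)/(-66/5) = 0*(-5/66) = 0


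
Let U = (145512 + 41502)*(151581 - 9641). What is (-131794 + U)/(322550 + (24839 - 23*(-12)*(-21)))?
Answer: 26544635366/341593 ≈ 77708.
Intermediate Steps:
U = 26544767160 (U = 187014*141940 = 26544767160)
(-131794 + U)/(322550 + (24839 - 23*(-12)*(-21))) = (-131794 + 26544767160)/(322550 + (24839 - 23*(-12)*(-21))) = 26544635366/(322550 + (24839 - (-276)*(-21))) = 26544635366/(322550 + (24839 - 1*5796)) = 26544635366/(322550 + (24839 - 5796)) = 26544635366/(322550 + 19043) = 26544635366/341593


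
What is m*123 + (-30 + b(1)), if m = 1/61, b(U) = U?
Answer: -1646/61 ≈ -26.984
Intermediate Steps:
m = 1/61 ≈ 0.016393
m*123 + (-30 + b(1)) = (1/61)*123 + (-30 + 1) = 123/61 - 29 = -1646/61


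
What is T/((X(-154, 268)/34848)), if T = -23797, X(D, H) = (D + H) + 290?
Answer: -207319464/101 ≈ -2.0527e+6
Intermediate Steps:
X(D, H) = 290 + D + H
T/((X(-154, 268)/34848)) = -23797*34848/(290 - 154 + 268) = -23797/(404*(1/34848)) = -23797/101/8712 = -23797*8712/101 = -207319464/101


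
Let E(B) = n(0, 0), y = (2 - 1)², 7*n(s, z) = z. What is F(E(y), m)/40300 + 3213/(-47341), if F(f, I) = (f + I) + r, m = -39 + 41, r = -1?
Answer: -18490937/272548900 ≈ -0.067845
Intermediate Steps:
n(s, z) = z/7
y = 1 (y = 1² = 1)
m = 2
E(B) = 0 (E(B) = (⅐)*0 = 0)
F(f, I) = -1 + I + f (F(f, I) = (f + I) - 1 = (I + f) - 1 = -1 + I + f)
F(E(y), m)/40300 + 3213/(-47341) = (-1 + 2 + 0)/40300 + 3213/(-47341) = 1*(1/40300) + 3213*(-1/47341) = 1/40300 - 459/6763 = -18490937/272548900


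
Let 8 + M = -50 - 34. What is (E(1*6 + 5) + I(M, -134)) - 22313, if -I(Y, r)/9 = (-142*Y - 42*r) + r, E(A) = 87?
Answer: -189248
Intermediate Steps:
M = -92 (M = -8 + (-50 - 34) = -8 - 84 = -92)
I(Y, r) = 369*r + 1278*Y (I(Y, r) = -9*((-142*Y - 42*r) + r) = -9*(-142*Y - 41*r) = 369*r + 1278*Y)
(E(1*6 + 5) + I(M, -134)) - 22313 = (87 + (369*(-134) + 1278*(-92))) - 22313 = (87 + (-49446 - 117576)) - 22313 = (87 - 167022) - 22313 = -166935 - 22313 = -189248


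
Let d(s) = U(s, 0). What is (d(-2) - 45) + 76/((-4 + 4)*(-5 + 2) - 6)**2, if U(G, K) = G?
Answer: -404/9 ≈ -44.889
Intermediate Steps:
d(s) = s
(d(-2) - 45) + 76/((-4 + 4)*(-5 + 2) - 6)**2 = (-2 - 45) + 76/((-4 + 4)*(-5 + 2) - 6)**2 = -47 + 76/(0*(-3) - 6)**2 = -47 + 76/(0 - 6)**2 = -47 + 76/(-6)**2 = -47 + 76/36 = -47 + (1/36)*76 = -47 + 19/9 = -404/9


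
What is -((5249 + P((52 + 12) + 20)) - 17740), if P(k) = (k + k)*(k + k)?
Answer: -15733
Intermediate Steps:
P(k) = 4*k² (P(k) = (2*k)*(2*k) = 4*k²)
-((5249 + P((52 + 12) + 20)) - 17740) = -((5249 + 4*((52 + 12) + 20)²) - 17740) = -((5249 + 4*(64 + 20)²) - 17740) = -((5249 + 4*84²) - 17740) = -((5249 + 4*7056) - 17740) = -((5249 + 28224) - 17740) = -(33473 - 17740) = -1*15733 = -15733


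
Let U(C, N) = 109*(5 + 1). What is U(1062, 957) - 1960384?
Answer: -1959730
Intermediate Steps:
U(C, N) = 654 (U(C, N) = 109*6 = 654)
U(1062, 957) - 1960384 = 654 - 1960384 = -1959730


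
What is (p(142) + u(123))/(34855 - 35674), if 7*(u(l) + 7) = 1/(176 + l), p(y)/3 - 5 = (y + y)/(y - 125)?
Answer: -2067901/29140839 ≈ -0.070962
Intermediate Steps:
p(y) = 15 + 6*y/(-125 + y) (p(y) = 15 + 3*((y + y)/(y - 125)) = 15 + 3*((2*y)/(-125 + y)) = 15 + 3*(2*y/(-125 + y)) = 15 + 6*y/(-125 + y))
u(l) = -7 + 1/(7*(176 + l))
(p(142) + u(123))/(34855 - 35674) = (3*(-625 + 7*142)/(-125 + 142) + (-8623 - 49*123)/(7*(176 + 123)))/(34855 - 35674) = (3*(-625 + 994)/17 + (1/7)*(-8623 - 6027)/299)/(-819) = (3*(1/17)*369 + (1/7)*(1/299)*(-14650))*(-1/819) = (1107/17 - 14650/2093)*(-1/819) = (2067901/35581)*(-1/819) = -2067901/29140839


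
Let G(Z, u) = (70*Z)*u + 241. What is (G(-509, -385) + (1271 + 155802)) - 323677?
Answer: 13551187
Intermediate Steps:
G(Z, u) = 241 + 70*Z*u (G(Z, u) = 70*Z*u + 241 = 241 + 70*Z*u)
(G(-509, -385) + (1271 + 155802)) - 323677 = ((241 + 70*(-509)*(-385)) + (1271 + 155802)) - 323677 = ((241 + 13717550) + 157073) - 323677 = (13717791 + 157073) - 323677 = 13874864 - 323677 = 13551187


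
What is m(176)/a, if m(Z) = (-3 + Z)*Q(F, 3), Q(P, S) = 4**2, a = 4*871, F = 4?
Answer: 692/871 ≈ 0.79449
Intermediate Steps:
a = 3484
Q(P, S) = 16
m(Z) = -48 + 16*Z (m(Z) = (-3 + Z)*16 = -48 + 16*Z)
m(176)/a = (-48 + 16*176)/3484 = (-48 + 2816)*(1/3484) = 2768*(1/3484) = 692/871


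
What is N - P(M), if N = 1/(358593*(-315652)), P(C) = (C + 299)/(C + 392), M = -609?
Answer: -1131905976367/792334183452 ≈ -1.4286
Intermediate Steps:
P(C) = (299 + C)/(392 + C)
N = -1/113190597636 (N = (1/358593)*(-1/315652) = -1/113190597636 ≈ -8.8347e-12)
N - P(M) = -1/113190597636 - (299 - 609)/(392 - 609) = -1/113190597636 - (-310)/(-217) = -1/113190597636 - (-1)*(-310)/217 = -1/113190597636 - 1*10/7 = -1/113190597636 - 10/7 = -1131905976367/792334183452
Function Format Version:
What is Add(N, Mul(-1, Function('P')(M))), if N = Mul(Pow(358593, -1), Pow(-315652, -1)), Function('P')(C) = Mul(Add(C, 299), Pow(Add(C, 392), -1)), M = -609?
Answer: Rational(-1131905976367, 792334183452) ≈ -1.4286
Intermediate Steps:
Function('P')(C) = Mul(Pow(Add(392, C), -1), Add(299, C)) (Function('P')(C) = Mul(Add(299, C), Pow(Add(392, C), -1)) = Mul(Pow(Add(392, C), -1), Add(299, C)))
N = Rational(-1, 113190597636) (N = Mul(Rational(1, 358593), Rational(-1, 315652)) = Rational(-1, 113190597636) ≈ -8.8347e-12)
Add(N, Mul(-1, Function('P')(M))) = Add(Rational(-1, 113190597636), Mul(-1, Mul(Pow(Add(392, -609), -1), Add(299, -609)))) = Add(Rational(-1, 113190597636), Mul(-1, Mul(Pow(-217, -1), -310))) = Add(Rational(-1, 113190597636), Mul(-1, Mul(Rational(-1, 217), -310))) = Add(Rational(-1, 113190597636), Mul(-1, Rational(10, 7))) = Add(Rational(-1, 113190597636), Rational(-10, 7)) = Rational(-1131905976367, 792334183452)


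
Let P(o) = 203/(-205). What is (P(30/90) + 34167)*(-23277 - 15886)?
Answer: -274298905216/205 ≈ -1.3380e+9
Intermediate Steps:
P(o) = -203/205 (P(o) = 203*(-1/205) = -203/205)
(P(30/90) + 34167)*(-23277 - 15886) = (-203/205 + 34167)*(-23277 - 15886) = (7004032/205)*(-39163) = -274298905216/205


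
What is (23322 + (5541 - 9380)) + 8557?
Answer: 28040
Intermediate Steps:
(23322 + (5541 - 9380)) + 8557 = (23322 - 3839) + 8557 = 19483 + 8557 = 28040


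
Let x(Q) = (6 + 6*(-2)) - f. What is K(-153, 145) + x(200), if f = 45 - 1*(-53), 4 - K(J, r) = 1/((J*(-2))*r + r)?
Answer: -4451501/44515 ≈ -100.00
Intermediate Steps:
K(J, r) = 4 - 1/(r - 2*J*r) (K(J, r) = 4 - 1/((J*(-2))*r + r) = 4 - 1/((-2*J)*r + r) = 4 - 1/(-2*J*r + r) = 4 - 1/(r - 2*J*r))
f = 98 (f = 45 + 53 = 98)
x(Q) = -104 (x(Q) = (6 + 6*(-2)) - 1*98 = (6 - 12) - 98 = -6 - 98 = -104)
K(-153, 145) + x(200) = (1 - 4*145 + 8*(-153)*145)/(145*(-1 + 2*(-153))) - 104 = (1 - 580 - 177480)/(145*(-1 - 306)) - 104 = (1/145)*(-178059)/(-307) - 104 = (1/145)*(-1/307)*(-178059) - 104 = 178059/44515 - 104 = -4451501/44515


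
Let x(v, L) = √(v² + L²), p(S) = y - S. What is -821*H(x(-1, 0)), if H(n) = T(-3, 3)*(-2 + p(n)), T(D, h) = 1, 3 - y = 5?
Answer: 4105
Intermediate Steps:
y = -2 (y = 3 - 1*5 = 3 - 5 = -2)
p(S) = -2 - S
x(v, L) = √(L² + v²)
H(n) = -4 - n (H(n) = 1*(-2 + (-2 - n)) = 1*(-4 - n) = -4 - n)
-821*H(x(-1, 0)) = -821*(-4 - √(0² + (-1)²)) = -821*(-4 - √(0 + 1)) = -821*(-4 - √1) = -821*(-4 - 1*1) = -821*(-4 - 1) = -821*(-5) = 4105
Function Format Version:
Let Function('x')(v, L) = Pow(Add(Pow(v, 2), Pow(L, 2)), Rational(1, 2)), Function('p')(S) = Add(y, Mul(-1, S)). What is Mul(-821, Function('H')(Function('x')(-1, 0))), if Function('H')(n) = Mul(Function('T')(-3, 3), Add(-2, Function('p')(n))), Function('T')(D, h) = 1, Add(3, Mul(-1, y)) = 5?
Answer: 4105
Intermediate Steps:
y = -2 (y = Add(3, Mul(-1, 5)) = Add(3, -5) = -2)
Function('p')(S) = Add(-2, Mul(-1, S))
Function('x')(v, L) = Pow(Add(Pow(L, 2), Pow(v, 2)), Rational(1, 2))
Function('H')(n) = Add(-4, Mul(-1, n)) (Function('H')(n) = Mul(1, Add(-2, Add(-2, Mul(-1, n)))) = Mul(1, Add(-4, Mul(-1, n))) = Add(-4, Mul(-1, n)))
Mul(-821, Function('H')(Function('x')(-1, 0))) = Mul(-821, Add(-4, Mul(-1, Pow(Add(Pow(0, 2), Pow(-1, 2)), Rational(1, 2))))) = Mul(-821, Add(-4, Mul(-1, Pow(Add(0, 1), Rational(1, 2))))) = Mul(-821, Add(-4, Mul(-1, Pow(1, Rational(1, 2))))) = Mul(-821, Add(-4, Mul(-1, 1))) = Mul(-821, Add(-4, -1)) = Mul(-821, -5) = 4105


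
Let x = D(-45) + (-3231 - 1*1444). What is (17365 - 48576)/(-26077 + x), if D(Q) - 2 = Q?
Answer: 31211/30795 ≈ 1.0135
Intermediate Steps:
D(Q) = 2 + Q
x = -4718 (x = (2 - 45) + (-3231 - 1*1444) = -43 + (-3231 - 1444) = -43 - 4675 = -4718)
(17365 - 48576)/(-26077 + x) = (17365 - 48576)/(-26077 - 4718) = -31211/(-30795) = -31211*(-1/30795) = 31211/30795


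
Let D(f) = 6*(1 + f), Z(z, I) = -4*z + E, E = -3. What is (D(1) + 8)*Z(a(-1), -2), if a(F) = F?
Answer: 20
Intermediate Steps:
Z(z, I) = -3 - 4*z (Z(z, I) = -4*z - 3 = -3 - 4*z)
D(f) = 6 + 6*f
(D(1) + 8)*Z(a(-1), -2) = ((6 + 6*1) + 8)*(-3 - 4*(-1)) = ((6 + 6) + 8)*(-3 + 4) = (12 + 8)*1 = 20*1 = 20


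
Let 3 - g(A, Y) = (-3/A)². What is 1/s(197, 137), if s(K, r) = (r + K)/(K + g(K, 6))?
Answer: 7761791/12962206 ≈ 0.59880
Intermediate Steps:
g(A, Y) = 3 - 9/A² (g(A, Y) = 3 - (-3/A)² = 3 - 9/A²)
s(K, r) = (K + r)/(3 + K - 9/K²) (s(K, r) = (r + K)/(K + (3 - 9/K²)) = (K + r)/(3 + K - 9/K²))
1/s(197, 137) = 1/(197²*(197 + 137)/(-9 + 197³ + 3*197²)) = 1/(38809*334/(-9 + 7645373 + 3*38809)) = 1/(38809*334/(-9 + 7645373 + 116427)) = 1/(38809*334/7761791) = 1/(38809*(1/7761791)*334) = 1/(12962206/7761791) = 7761791/12962206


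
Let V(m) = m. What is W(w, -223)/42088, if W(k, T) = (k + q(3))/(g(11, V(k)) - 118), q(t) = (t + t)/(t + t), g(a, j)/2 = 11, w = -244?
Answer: 81/1346816 ≈ 6.0142e-5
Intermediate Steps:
g(a, j) = 22 (g(a, j) = 2*11 = 22)
q(t) = 1 (q(t) = (2*t)/((2*t)) = (2*t)*(1/(2*t)) = 1)
W(k, T) = -1/96 - k/96 (W(k, T) = (k + 1)/(22 - 118) = (1 + k)/(-96) = (1 + k)*(-1/96) = -1/96 - k/96)
W(w, -223)/42088 = (-1/96 - 1/96*(-244))/42088 = (-1/96 + 61/24)*(1/42088) = (81/32)*(1/42088) = 81/1346816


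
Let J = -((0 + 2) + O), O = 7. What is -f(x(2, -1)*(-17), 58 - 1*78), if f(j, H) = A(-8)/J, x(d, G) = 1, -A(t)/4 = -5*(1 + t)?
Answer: -140/9 ≈ -15.556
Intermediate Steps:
J = -9 (J = -((0 + 2) + 7) = -(2 + 7) = -1*9 = -9)
A(t) = 20 + 20*t (A(t) = -(-20)*(1 + t) = -4*(-5 - 5*t) = 20 + 20*t)
f(j, H) = 140/9 (f(j, H) = (20 + 20*(-8))/(-9) = (20 - 160)*(-⅑) = -140*(-⅑) = 140/9)
-f(x(2, -1)*(-17), 58 - 1*78) = -1*140/9 = -140/9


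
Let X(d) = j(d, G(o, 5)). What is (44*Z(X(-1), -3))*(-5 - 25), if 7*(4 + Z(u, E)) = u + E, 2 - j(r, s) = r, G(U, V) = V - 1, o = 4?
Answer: 5280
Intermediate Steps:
G(U, V) = -1 + V
j(r, s) = 2 - r
X(d) = 2 - d
Z(u, E) = -4 + E/7 + u/7 (Z(u, E) = -4 + (u + E)/7 = -4 + (E + u)/7 = -4 + (E/7 + u/7) = -4 + E/7 + u/7)
(44*Z(X(-1), -3))*(-5 - 25) = (44*(-4 + (⅐)*(-3) + (2 - 1*(-1))/7))*(-5 - 25) = (44*(-4 - 3/7 + (2 + 1)/7))*(-30) = (44*(-4 - 3/7 + (⅐)*3))*(-30) = (44*(-4 - 3/7 + 3/7))*(-30) = (44*(-4))*(-30) = -176*(-30) = 5280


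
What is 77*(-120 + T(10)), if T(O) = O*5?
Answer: -5390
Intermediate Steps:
T(O) = 5*O
77*(-120 + T(10)) = 77*(-120 + 5*10) = 77*(-120 + 50) = 77*(-70) = -5390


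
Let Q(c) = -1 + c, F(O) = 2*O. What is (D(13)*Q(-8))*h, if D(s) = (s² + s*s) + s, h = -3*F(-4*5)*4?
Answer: -1516320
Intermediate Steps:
h = 480 (h = -6*(-4*5)*4 = -6*(-20)*4 = -3*(-40)*4 = 120*4 = 480)
D(s) = s + 2*s² (D(s) = (s² + s²) + s = 2*s² + s = s + 2*s²)
(D(13)*Q(-8))*h = ((13*(1 + 2*13))*(-1 - 8))*480 = ((13*(1 + 26))*(-9))*480 = ((13*27)*(-9))*480 = (351*(-9))*480 = -3159*480 = -1516320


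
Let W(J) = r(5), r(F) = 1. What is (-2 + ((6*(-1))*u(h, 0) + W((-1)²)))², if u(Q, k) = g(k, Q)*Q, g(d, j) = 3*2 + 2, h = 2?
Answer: 9409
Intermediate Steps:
g(d, j) = 8 (g(d, j) = 6 + 2 = 8)
W(J) = 1
u(Q, k) = 8*Q
(-2 + ((6*(-1))*u(h, 0) + W((-1)²)))² = (-2 + ((6*(-1))*(8*2) + 1))² = (-2 + (-6*16 + 1))² = (-2 + (-96 + 1))² = (-2 - 95)² = (-97)² = 9409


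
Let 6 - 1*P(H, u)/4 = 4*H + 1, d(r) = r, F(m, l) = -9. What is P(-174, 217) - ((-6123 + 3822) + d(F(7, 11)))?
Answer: 5114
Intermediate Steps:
P(H, u) = 20 - 16*H (P(H, u) = 24 - 4*(4*H + 1) = 24 - 4*(1 + 4*H) = 24 + (-4 - 16*H) = 20 - 16*H)
P(-174, 217) - ((-6123 + 3822) + d(F(7, 11))) = (20 - 16*(-174)) - ((-6123 + 3822) - 9) = (20 + 2784) - (-2301 - 9) = 2804 - 1*(-2310) = 2804 + 2310 = 5114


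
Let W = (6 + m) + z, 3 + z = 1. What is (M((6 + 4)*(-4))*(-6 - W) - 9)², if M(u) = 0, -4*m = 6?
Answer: 81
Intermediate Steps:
m = -3/2 (m = -¼*6 = -3/2 ≈ -1.5000)
z = -2 (z = -3 + 1 = -2)
W = 5/2 (W = (6 - 3/2) - 2 = 9/2 - 2 = 5/2 ≈ 2.5000)
(M((6 + 4)*(-4))*(-6 - W) - 9)² = (0*(-6 - 1*5/2) - 9)² = (0*(-6 - 5/2) - 9)² = (0*(-17/2) - 9)² = (0 - 9)² = (-9)² = 81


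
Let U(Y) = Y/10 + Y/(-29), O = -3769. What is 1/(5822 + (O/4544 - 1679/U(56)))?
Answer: 604352/3241471187 ≈ 0.00018644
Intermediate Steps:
U(Y) = 19*Y/290 (U(Y) = Y*(⅒) + Y*(-1/29) = Y/10 - Y/29 = 19*Y/290)
1/(5822 + (O/4544 - 1679/U(56))) = 1/(5822 + (-3769/4544 - 1679/((19/290)*56))) = 1/(5822 + (-3769*1/4544 - 1679/532/145)) = 1/(5822 + (-3769/4544 - 1679*145/532)) = 1/(5822 + (-3769/4544 - 243455/532)) = 1/(5822 - 277066157/604352) = 1/(3241471187/604352) = 604352/3241471187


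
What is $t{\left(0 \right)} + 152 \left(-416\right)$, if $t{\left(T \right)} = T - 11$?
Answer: $-63243$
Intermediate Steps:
$t{\left(T \right)} = -11 + T$
$t{\left(0 \right)} + 152 \left(-416\right) = \left(-11 + 0\right) + 152 \left(-416\right) = -11 - 63232 = -63243$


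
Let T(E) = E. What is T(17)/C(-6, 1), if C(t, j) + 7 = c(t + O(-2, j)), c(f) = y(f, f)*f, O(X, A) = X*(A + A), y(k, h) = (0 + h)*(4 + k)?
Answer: -17/607 ≈ -0.028007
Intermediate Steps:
y(k, h) = h*(4 + k)
O(X, A) = 2*A*X (O(X, A) = X*(2*A) = 2*A*X)
c(f) = f²*(4 + f) (c(f) = (f*(4 + f))*f = f²*(4 + f))
C(t, j) = -7 + (t - 4*j)²*(4 + t - 4*j) (C(t, j) = -7 + (t + 2*j*(-2))²*(4 + (t + 2*j*(-2))) = -7 + (t - 4*j)²*(4 + (t - 4*j)) = -7 + (t - 4*j)²*(4 + t - 4*j))
T(17)/C(-6, 1) = 17/(-7 + (-6 - 4*1)²*(4 - 6 - 4*1)) = 17/(-7 + (-6 - 4)²*(4 - 6 - 4)) = 17/(-7 + (-10)²*(-6)) = 17/(-7 + 100*(-6)) = 17/(-7 - 600) = 17/(-607) = 17*(-1/607) = -17/607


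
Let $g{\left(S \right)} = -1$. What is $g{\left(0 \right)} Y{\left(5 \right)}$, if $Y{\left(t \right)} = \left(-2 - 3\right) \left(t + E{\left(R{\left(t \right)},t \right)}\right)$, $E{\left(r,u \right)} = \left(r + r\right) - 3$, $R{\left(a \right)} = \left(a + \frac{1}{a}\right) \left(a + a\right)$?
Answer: $530$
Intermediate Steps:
$R{\left(a \right)} = 2 a \left(a + \frac{1}{a}\right)$ ($R{\left(a \right)} = \left(a + \frac{1}{a}\right) 2 a = 2 a \left(a + \frac{1}{a}\right)$)
$E{\left(r,u \right)} = -3 + 2 r$ ($E{\left(r,u \right)} = 2 r - 3 = -3 + 2 r$)
$Y{\left(t \right)} = -5 - 20 t^{2} - 5 t$ ($Y{\left(t \right)} = \left(-2 - 3\right) \left(t + \left(-3 + 2 \left(2 + 2 t^{2}\right)\right)\right) = - 5 \left(t + \left(-3 + \left(4 + 4 t^{2}\right)\right)\right) = - 5 \left(t + \left(1 + 4 t^{2}\right)\right) = - 5 \left(1 + t + 4 t^{2}\right) = -5 - 20 t^{2} - 5 t$)
$g{\left(0 \right)} Y{\left(5 \right)} = - (-5 - 20 \cdot 5^{2} - 25) = - (-5 - 500 - 25) = \left(-1\right) \left(-530\right) = 530$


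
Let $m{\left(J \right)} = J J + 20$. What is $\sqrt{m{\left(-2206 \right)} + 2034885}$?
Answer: $\sqrt{6901341} \approx 2627.0$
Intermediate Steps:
$m{\left(J \right)} = 20 + J^{2}$ ($m{\left(J \right)} = J^{2} + 20 = 20 + J^{2}$)
$\sqrt{m{\left(-2206 \right)} + 2034885} = \sqrt{\left(20 + \left(-2206\right)^{2}\right) + 2034885} = \sqrt{\left(20 + 4866436\right) + 2034885} = \sqrt{4866456 + 2034885} = \sqrt{6901341}$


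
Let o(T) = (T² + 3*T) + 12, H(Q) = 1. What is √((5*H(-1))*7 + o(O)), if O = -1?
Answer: 3*√5 ≈ 6.7082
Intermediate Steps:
o(T) = 12 + T² + 3*T
√((5*H(-1))*7 + o(O)) = √((5*1)*7 + (12 + (-1)² + 3*(-1))) = √(5*7 + (12 + 1 - 3)) = √(35 + 10) = √45 = 3*√5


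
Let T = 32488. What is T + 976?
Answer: 33464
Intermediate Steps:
T + 976 = 32488 + 976 = 33464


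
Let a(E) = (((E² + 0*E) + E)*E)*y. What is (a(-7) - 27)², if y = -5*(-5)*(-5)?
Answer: 1348578729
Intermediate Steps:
y = -125 (y = 25*(-5) = -125)
a(E) = -125*E*(E + E²) (a(E) = (((E² + 0*E) + E)*E)*(-125) = (((E² + 0) + E)*E)*(-125) = ((E² + E)*E)*(-125) = ((E + E²)*E)*(-125) = (E*(E + E²))*(-125) = -125*E*(E + E²))
(a(-7) - 27)² = (125*(-7)²*(-1 - 1*(-7)) - 27)² = (125*49*(-1 + 7) - 27)² = (125*49*6 - 27)² = (36750 - 27)² = 36723² = 1348578729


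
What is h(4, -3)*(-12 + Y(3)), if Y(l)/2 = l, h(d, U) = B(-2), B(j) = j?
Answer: 12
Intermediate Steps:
h(d, U) = -2
Y(l) = 2*l
h(4, -3)*(-12 + Y(3)) = -2*(-12 + 2*3) = -2*(-12 + 6) = -2*(-6) = 12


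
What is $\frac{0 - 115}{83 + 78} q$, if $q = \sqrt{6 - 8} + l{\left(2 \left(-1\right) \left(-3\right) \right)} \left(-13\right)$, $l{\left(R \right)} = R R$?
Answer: $\frac{2340}{7} - \frac{5 i \sqrt{2}}{7} \approx 334.29 - 1.0102 i$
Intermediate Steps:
$l{\left(R \right)} = R^{2}$
$q = -468 + i \sqrt{2}$ ($q = \sqrt{6 - 8} + \left(2 \left(-1\right) \left(-3\right)\right)^{2} \left(-13\right) = \sqrt{-2} + \left(\left(-2\right) \left(-3\right)\right)^{2} \left(-13\right) = i \sqrt{2} + 6^{2} \left(-13\right) = i \sqrt{2} + 36 \left(-13\right) = i \sqrt{2} - 468 = -468 + i \sqrt{2} \approx -468.0 + 1.4142 i$)
$\frac{0 - 115}{83 + 78} q = \frac{0 - 115}{83 + 78} \left(-468 + i \sqrt{2}\right) = - \frac{115}{161} \left(-468 + i \sqrt{2}\right) = \left(-115\right) \frac{1}{161} \left(-468 + i \sqrt{2}\right) = - \frac{5 \left(-468 + i \sqrt{2}\right)}{7} = \frac{2340}{7} - \frac{5 i \sqrt{2}}{7}$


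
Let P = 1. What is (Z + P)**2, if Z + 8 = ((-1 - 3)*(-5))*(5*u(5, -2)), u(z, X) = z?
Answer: 243049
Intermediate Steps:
Z = 492 (Z = -8 + ((-1 - 3)*(-5))*(5*5) = -8 - 4*(-5)*25 = -8 + 20*25 = -8 + 500 = 492)
(Z + P)**2 = (492 + 1)**2 = 493**2 = 243049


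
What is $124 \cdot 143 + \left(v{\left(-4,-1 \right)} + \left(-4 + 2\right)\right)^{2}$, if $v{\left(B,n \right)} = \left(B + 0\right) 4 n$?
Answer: $17928$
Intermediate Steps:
$v{\left(B,n \right)} = 4 B n$ ($v{\left(B,n \right)} = B 4 n = 4 B n$)
$124 \cdot 143 + \left(v{\left(-4,-1 \right)} + \left(-4 + 2\right)\right)^{2} = 124 \cdot 143 + \left(4 \left(-4\right) \left(-1\right) + \left(-4 + 2\right)\right)^{2} = 17732 + \left(16 - 2\right)^{2} = 17732 + 14^{2} = 17732 + 196 = 17928$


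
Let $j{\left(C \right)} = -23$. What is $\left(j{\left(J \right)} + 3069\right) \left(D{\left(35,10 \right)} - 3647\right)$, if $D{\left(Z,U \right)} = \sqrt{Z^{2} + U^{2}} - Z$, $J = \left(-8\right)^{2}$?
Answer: $-11215372 + 15230 \sqrt{53} \approx -1.1104 \cdot 10^{7}$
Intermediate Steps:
$J = 64$
$D{\left(Z,U \right)} = \sqrt{U^{2} + Z^{2}} - Z$
$\left(j{\left(J \right)} + 3069\right) \left(D{\left(35,10 \right)} - 3647\right) = \left(-23 + 3069\right) \left(\left(\sqrt{10^{2} + 35^{2}} - 35\right) - 3647\right) = 3046 \left(\left(\sqrt{100 + 1225} - 35\right) - 3647\right) = 3046 \left(\left(\sqrt{1325} - 35\right) - 3647\right) = 3046 \left(\left(5 \sqrt{53} - 35\right) - 3647\right) = 3046 \left(\left(-35 + 5 \sqrt{53}\right) - 3647\right) = 3046 \left(-3682 + 5 \sqrt{53}\right) = -11215372 + 15230 \sqrt{53}$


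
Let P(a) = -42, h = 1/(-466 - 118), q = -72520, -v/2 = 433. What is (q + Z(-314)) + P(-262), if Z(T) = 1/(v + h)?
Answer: -36697869274/505745 ≈ -72562.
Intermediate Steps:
v = -866 (v = -2*433 = -866)
h = -1/584 (h = 1/(-584) = -1/584 ≈ -0.0017123)
Z(T) = -584/505745 (Z(T) = 1/(-866 - 1/584) = 1/(-505745/584) = -584/505745)
(q + Z(-314)) + P(-262) = (-72520 - 584/505745) - 42 = -36676627984/505745 - 42 = -36697869274/505745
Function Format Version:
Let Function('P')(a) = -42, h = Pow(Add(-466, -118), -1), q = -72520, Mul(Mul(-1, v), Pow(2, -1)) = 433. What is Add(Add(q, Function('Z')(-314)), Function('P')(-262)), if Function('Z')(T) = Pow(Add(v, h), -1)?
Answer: Rational(-36697869274, 505745) ≈ -72562.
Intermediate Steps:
v = -866 (v = Mul(-2, 433) = -866)
h = Rational(-1, 584) (h = Pow(-584, -1) = Rational(-1, 584) ≈ -0.0017123)
Function('Z')(T) = Rational(-584, 505745) (Function('Z')(T) = Pow(Add(-866, Rational(-1, 584)), -1) = Pow(Rational(-505745, 584), -1) = Rational(-584, 505745))
Add(Add(q, Function('Z')(-314)), Function('P')(-262)) = Add(Add(-72520, Rational(-584, 505745)), -42) = Add(Rational(-36676627984, 505745), -42) = Rational(-36697869274, 505745)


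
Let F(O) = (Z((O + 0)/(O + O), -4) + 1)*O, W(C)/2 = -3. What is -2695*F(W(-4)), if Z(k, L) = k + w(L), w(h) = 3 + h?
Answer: 8085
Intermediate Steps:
W(C) = -6 (W(C) = 2*(-3) = -6)
Z(k, L) = 3 + L + k (Z(k, L) = k + (3 + L) = 3 + L + k)
F(O) = O/2 (F(O) = ((3 - 4 + (O + 0)/(O + O)) + 1)*O = ((3 - 4 + O/((2*O))) + 1)*O = ((3 - 4 + O*(1/(2*O))) + 1)*O = ((3 - 4 + 1/2) + 1)*O = (-1/2 + 1)*O = O/2)
-2695*F(W(-4)) = -2695*(-6)/2 = -2695*(-3) = 8085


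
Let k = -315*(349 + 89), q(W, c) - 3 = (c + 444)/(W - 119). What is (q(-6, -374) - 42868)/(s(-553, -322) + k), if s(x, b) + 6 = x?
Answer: 46593/150575 ≈ 0.30943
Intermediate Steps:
s(x, b) = -6 + x
q(W, c) = 3 + (444 + c)/(-119 + W) (q(W, c) = 3 + (c + 444)/(W - 119) = 3 + (444 + c)/(-119 + W))
k = -137970 (k = -315*438 = -137970)
(q(-6, -374) - 42868)/(s(-553, -322) + k) = ((87 - 374 + 3*(-6))/(-119 - 6) - 42868)/((-6 - 553) - 137970) = ((87 - 374 - 18)/(-125) - 42868)/(-559 - 137970) = (-1/125*(-305) - 42868)/(-138529) = (61/25 - 42868)*(-1/138529) = -1071639/25*(-1/138529) = 46593/150575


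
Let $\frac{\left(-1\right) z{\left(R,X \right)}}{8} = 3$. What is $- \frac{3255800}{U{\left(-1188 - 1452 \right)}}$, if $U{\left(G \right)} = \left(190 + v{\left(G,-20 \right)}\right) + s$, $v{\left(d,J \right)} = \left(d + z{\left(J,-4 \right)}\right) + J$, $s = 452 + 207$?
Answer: $\frac{651160}{367} \approx 1774.3$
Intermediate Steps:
$z{\left(R,X \right)} = -24$ ($z{\left(R,X \right)} = \left(-8\right) 3 = -24$)
$s = 659$
$v{\left(d,J \right)} = -24 + J + d$ ($v{\left(d,J \right)} = \left(d - 24\right) + J = \left(-24 + d\right) + J = -24 + J + d$)
$U{\left(G \right)} = 805 + G$ ($U{\left(G \right)} = \left(190 - \left(44 - G\right)\right) + 659 = \left(190 + \left(-44 + G\right)\right) + 659 = \left(146 + G\right) + 659 = 805 + G$)
$- \frac{3255800}{U{\left(-1188 - 1452 \right)}} = - \frac{3255800}{805 - 2640} = - \frac{3255800}{-1835} = \left(-3255800\right) \left(- \frac{1}{1835}\right) = \frac{651160}{367}$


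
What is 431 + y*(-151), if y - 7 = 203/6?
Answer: -34409/6 ≈ -5734.8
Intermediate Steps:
y = 245/6 (y = 7 + 203/6 = 245/6 ≈ 40.833)
431 + y*(-151) = 431 + (245/6)*(-151) = 431 - 36995/6 = -34409/6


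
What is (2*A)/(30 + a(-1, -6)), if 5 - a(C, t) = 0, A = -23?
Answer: -46/35 ≈ -1.3143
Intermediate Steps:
a(C, t) = 5 (a(C, t) = 5 - 1*0 = 5 + 0 = 5)
(2*A)/(30 + a(-1, -6)) = (2*(-23))/(30 + 5) = -46/35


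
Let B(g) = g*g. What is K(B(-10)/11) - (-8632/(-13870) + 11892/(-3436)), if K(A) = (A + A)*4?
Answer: 4951745421/65528815 ≈ 75.566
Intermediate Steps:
B(g) = g**2
K(A) = 8*A (K(A) = (2*A)*4 = 8*A)
K(B(-10)/11) - (-8632/(-13870) + 11892/(-3436)) = 8*((-10)**2/11) - (-8632/(-13870) + 11892/(-3436)) = 8*(100*(1/11)) - (-8632*(-1/13870) + 11892*(-1/3436)) = 8*(100/11) - (4316/6935 - 2973/859) = 800/11 - 1*(-16910311/5957165) = 800/11 + 16910311/5957165 = 4951745421/65528815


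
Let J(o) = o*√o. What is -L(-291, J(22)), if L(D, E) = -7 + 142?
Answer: -135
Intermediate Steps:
J(o) = o^(3/2)
L(D, E) = 135
-L(-291, J(22)) = -1*135 = -135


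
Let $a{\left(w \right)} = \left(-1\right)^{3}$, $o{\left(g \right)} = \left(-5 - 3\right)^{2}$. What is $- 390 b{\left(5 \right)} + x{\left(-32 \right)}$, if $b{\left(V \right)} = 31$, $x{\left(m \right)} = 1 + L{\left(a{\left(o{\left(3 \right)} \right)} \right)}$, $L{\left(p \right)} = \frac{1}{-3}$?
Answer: $- \frac{36268}{3} \approx -12089.0$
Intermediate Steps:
$o{\left(g \right)} = 64$ ($o{\left(g \right)} = \left(-8\right)^{2} = 64$)
$a{\left(w \right)} = -1$
$L{\left(p \right)} = - \frac{1}{3}$
$x{\left(m \right)} = \frac{2}{3}$ ($x{\left(m \right)} = 1 - \frac{1}{3} = \frac{2}{3}$)
$- 390 b{\left(5 \right)} + x{\left(-32 \right)} = \left(-390\right) 31 + \frac{2}{3} = -12090 + \frac{2}{3} = - \frac{36268}{3}$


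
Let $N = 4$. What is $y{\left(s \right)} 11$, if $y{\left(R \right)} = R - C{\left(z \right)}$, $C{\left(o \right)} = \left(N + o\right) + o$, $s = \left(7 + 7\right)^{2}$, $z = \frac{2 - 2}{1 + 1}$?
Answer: $2112$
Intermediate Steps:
$z = 0$ ($z = \frac{0}{2} = 0 \cdot \frac{1}{2} = 0$)
$s = 196$ ($s = 14^{2} = 196$)
$C{\left(o \right)} = 4 + 2 o$ ($C{\left(o \right)} = \left(4 + o\right) + o = 4 + 2 o$)
$y{\left(R \right)} = -4 + R$ ($y{\left(R \right)} = R - \left(4 + 2 \cdot 0\right) = R - \left(4 + 0\right) = R - 4 = -4 + R$)
$y{\left(s \right)} 11 = \left(-4 + 196\right) 11 = 192 \cdot 11 = 2112$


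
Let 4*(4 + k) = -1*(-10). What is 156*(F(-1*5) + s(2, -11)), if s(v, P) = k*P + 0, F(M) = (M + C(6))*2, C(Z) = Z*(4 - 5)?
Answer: -858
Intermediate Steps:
k = -3/2 (k = -4 + (-1*(-10))/4 = -4 + (1/4)*10 = -4 + 5/2 = -3/2 ≈ -1.5000)
C(Z) = -Z (C(Z) = Z*(-1) = -Z)
F(M) = -12 + 2*M (F(M) = (M - 1*6)*2 = (M - 6)*2 = (-6 + M)*2 = -12 + 2*M)
s(v, P) = -3*P/2 (s(v, P) = -3*P/2 + 0 = -3*P/2)
156*(F(-1*5) + s(2, -11)) = 156*((-12 + 2*(-1*5)) - 3/2*(-11)) = 156*((-12 + 2*(-5)) + 33/2) = 156*((-12 - 10) + 33/2) = 156*(-22 + 33/2) = 156*(-11/2) = -858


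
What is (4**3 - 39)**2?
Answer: 625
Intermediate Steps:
(4**3 - 39)**2 = (64 - 39)**2 = 25**2 = 625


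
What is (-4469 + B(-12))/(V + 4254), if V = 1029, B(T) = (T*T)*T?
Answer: -6197/5283 ≈ -1.1730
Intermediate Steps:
B(T) = T**3 (B(T) = T**2*T = T**3)
(-4469 + B(-12))/(V + 4254) = (-4469 + (-12)**3)/(1029 + 4254) = (-4469 - 1728)/5283 = -6197*1/5283 = -6197/5283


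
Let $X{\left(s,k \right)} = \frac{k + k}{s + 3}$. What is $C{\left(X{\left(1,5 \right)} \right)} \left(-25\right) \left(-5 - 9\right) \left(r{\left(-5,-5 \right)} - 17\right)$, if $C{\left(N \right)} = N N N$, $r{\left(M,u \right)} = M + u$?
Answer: $- \frac{590625}{4} \approx -1.4766 \cdot 10^{5}$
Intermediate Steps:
$X{\left(s,k \right)} = \frac{2 k}{3 + s}$
$C{\left(N \right)} = N^{3}$ ($C{\left(N \right)} = N^{2} N = N^{3}$)
$C{\left(X{\left(1,5 \right)} \right)} \left(-25\right) \left(-5 - 9\right) \left(r{\left(-5,-5 \right)} - 17\right) = \left(2 \cdot 5 \frac{1}{3 + 1}\right)^{3} \left(-25\right) \left(-5 - 9\right) \left(\left(-5 - 5\right) - 17\right) = \left(2 \cdot 5 \cdot \frac{1}{4}\right)^{3} \left(-25\right) \left(- 14 \left(-10 - 17\right)\right) = \left(2 \cdot 5 \cdot \frac{1}{4}\right)^{3} \left(-25\right) \left(\left(-14\right) \left(-27\right)\right) = \left(\frac{5}{2}\right)^{3} \left(-25\right) 378 = \frac{125}{8} \left(-25\right) 378 = \left(- \frac{3125}{8}\right) 378 = - \frac{590625}{4}$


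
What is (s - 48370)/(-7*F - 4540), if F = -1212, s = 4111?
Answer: -44259/3944 ≈ -11.222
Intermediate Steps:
(s - 48370)/(-7*F - 4540) = (4111 - 48370)/(-7*(-1212) - 4540) = -44259/(8484 - 4540) = -44259/3944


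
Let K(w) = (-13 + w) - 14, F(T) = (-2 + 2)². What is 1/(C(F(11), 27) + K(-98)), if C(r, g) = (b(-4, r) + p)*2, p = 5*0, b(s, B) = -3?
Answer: -1/131 ≈ -0.0076336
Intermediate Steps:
p = 0
F(T) = 0 (F(T) = 0² = 0)
K(w) = -27 + w
C(r, g) = -6 (C(r, g) = (-3 + 0)*2 = -3*2 = -6)
1/(C(F(11), 27) + K(-98)) = 1/(-6 + (-27 - 98)) = 1/(-6 - 125) = 1/(-131) = -1/131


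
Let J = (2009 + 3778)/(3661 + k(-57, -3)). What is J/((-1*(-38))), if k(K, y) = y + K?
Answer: 5787/136838 ≈ 0.042291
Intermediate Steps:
k(K, y) = K + y
J = 5787/3601 (J = (2009 + 3778)/(3661 + (-57 - 3)) = 5787/(3661 - 60) = 5787/3601 ≈ 1.6071)
J/((-1*(-38))) = 5787/(3601*((-1*(-38)))) = (5787/3601)/38 = (5787/3601)*(1/38) = 5787/136838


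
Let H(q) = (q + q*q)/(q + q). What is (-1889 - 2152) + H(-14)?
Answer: -8095/2 ≈ -4047.5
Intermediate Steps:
H(q) = (q + q²)/(2*q) (H(q) = (q + q²)/((2*q)) = (q + q²)*(1/(2*q)) = (q + q²)/(2*q))
(-1889 - 2152) + H(-14) = (-1889 - 2152) + (½ + (½)*(-14)) = -4041 + (½ - 7) = -4041 - 13/2 = -8095/2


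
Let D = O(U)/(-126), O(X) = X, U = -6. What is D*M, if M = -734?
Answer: -734/21 ≈ -34.952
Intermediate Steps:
D = 1/21 (D = -6/(-126) = -6*(-1/126) = 1/21 ≈ 0.047619)
D*M = (1/21)*(-734) = -734/21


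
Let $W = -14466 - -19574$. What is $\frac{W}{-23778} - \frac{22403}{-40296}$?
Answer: $\frac{54477761}{159693048} \approx 0.34114$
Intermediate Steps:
$W = 5108$ ($W = -14466 + 19574 = 5108$)
$\frac{W}{-23778} - \frac{22403}{-40296} = \frac{5108}{-23778} - \frac{22403}{-40296} = 5108 \left(- \frac{1}{23778}\right) - - \frac{22403}{40296} = - \frac{2554}{11889} + \frac{22403}{40296} = \frac{54477761}{159693048}$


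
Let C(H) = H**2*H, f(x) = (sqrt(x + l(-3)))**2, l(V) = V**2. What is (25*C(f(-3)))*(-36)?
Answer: -194400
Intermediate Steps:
f(x) = 9 + x (f(x) = (sqrt(x + (-3)**2))**2 = (sqrt(x + 9))**2 = (sqrt(9 + x))**2 = 9 + x)
C(H) = H**3
(25*C(f(-3)))*(-36) = (25*(9 - 3)**3)*(-36) = (25*6**3)*(-36) = (25*216)*(-36) = 5400*(-36) = -194400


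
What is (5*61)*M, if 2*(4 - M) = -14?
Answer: 3355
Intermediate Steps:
M = 11 (M = 4 - ½*(-14) = 4 + 7 = 11)
(5*61)*M = (5*61)*11 = 305*11 = 3355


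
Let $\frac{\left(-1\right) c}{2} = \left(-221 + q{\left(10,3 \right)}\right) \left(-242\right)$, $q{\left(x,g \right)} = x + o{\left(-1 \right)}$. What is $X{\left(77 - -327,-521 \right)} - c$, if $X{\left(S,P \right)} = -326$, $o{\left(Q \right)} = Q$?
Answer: $102282$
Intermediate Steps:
$q{\left(x,g \right)} = -1 + x$ ($q{\left(x,g \right)} = x - 1 = -1 + x$)
$c = -102608$ ($c = - 2 \left(-221 + \left(-1 + 10\right)\right) \left(-242\right) = - 2 \left(-221 + 9\right) \left(-242\right) = - 2 \left(\left(-212\right) \left(-242\right)\right) = \left(-2\right) 51304 = -102608$)
$X{\left(77 - -327,-521 \right)} - c = -326 - -102608 = -326 + 102608 = 102282$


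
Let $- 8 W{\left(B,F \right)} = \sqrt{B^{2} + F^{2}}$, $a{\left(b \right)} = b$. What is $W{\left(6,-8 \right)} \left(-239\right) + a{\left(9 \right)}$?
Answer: $\frac{1231}{4} \approx 307.75$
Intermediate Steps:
$W{\left(B,F \right)} = - \frac{\sqrt{B^{2} + F^{2}}}{8}$
$W{\left(6,-8 \right)} \left(-239\right) + a{\left(9 \right)} = - \frac{\sqrt{6^{2} + \left(-8\right)^{2}}}{8} \left(-239\right) + 9 = - \frac{\sqrt{36 + 64}}{8} \left(-239\right) + 9 = - \frac{\sqrt{100}}{8} \left(-239\right) + 9 = \left(- \frac{1}{8}\right) 10 \left(-239\right) + 9 = \left(- \frac{5}{4}\right) \left(-239\right) + 9 = \frac{1195}{4} + 9 = \frac{1231}{4}$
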